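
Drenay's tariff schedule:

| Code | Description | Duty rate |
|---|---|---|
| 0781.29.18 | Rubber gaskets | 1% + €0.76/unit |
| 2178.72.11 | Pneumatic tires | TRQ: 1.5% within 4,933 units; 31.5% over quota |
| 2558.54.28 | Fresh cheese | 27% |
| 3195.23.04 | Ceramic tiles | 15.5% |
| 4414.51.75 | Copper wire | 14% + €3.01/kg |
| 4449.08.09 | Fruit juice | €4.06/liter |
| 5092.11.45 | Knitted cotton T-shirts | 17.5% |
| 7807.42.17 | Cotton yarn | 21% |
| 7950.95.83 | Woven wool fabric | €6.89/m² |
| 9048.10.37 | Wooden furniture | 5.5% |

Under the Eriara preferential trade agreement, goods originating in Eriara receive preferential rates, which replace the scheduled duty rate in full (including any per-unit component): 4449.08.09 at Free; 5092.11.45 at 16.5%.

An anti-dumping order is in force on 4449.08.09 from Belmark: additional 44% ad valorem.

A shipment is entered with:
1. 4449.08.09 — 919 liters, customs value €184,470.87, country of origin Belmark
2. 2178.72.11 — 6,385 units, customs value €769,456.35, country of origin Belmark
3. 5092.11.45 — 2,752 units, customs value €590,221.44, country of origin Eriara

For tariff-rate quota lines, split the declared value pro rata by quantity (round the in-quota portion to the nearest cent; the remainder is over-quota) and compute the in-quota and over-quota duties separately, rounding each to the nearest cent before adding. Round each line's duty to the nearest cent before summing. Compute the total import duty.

Line 1 (4449.08.09, Belmark, 919 liters, €184,470.87):
Base rate for 4449.08.09 is €4.06/liter.
4449.08.09 has an FTA preferential rate, but origin Belmark is not Eriara; base rate stands.
Additional duty on 4449.08.09 from Belmark: +44% ad valorem. Applied ad valorem rate = 44%.
Duty = €184,470.87 × 44% + 919 × €4.06 = €84,898.32.
Line 2 (2178.72.11, Belmark, 6,385 units, €769,456.35):
Code 2178.72.11 is under a tariff-rate quota (threshold 4,933 units). In-quota: 4,933 units at 1.5%; over-quota: 1,452 units at 31.5%.
Pro-rata value split: in-quota = €769,456.35 × 4,933/6,385 = €594,475.83; over-quota = €769,456.35 − €594,475.83 = €174,980.52.
In-quota duty = €594,475.83 × 1.5% = €8,917.14. Over-quota duty = €174,980.52 × 31.5% = €55,118.86.
Line duty = €8,917.14 + €55,118.86 = €64,036.00.
Line 3 (5092.11.45, Eriara, 2,752 units, €590,221.44):
Base rate for 5092.11.45 is 17.5%.
Origin Eriara qualifies under the Drenay–Eriara agreement and 5092.11.45 is covered: preferential rate 16.5% applies instead.
Duty = €590,221.44 × 16.5% = €97,386.54.
Total = €84,898.32 + €64,036.00 + €97,386.54 = €246,320.86.

€246,320.86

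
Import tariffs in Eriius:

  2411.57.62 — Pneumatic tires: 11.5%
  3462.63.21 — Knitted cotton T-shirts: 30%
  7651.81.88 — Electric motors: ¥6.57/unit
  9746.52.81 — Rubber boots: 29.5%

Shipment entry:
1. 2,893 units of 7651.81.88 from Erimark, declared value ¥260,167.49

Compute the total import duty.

Line 1 (7651.81.88, Erimark, 2,893 units, ¥260,167.49):
Base rate for 7651.81.88 is ¥6.57/unit.
Duty = 2,893 × ¥6.57 = ¥19,007.01.

¥19,007.01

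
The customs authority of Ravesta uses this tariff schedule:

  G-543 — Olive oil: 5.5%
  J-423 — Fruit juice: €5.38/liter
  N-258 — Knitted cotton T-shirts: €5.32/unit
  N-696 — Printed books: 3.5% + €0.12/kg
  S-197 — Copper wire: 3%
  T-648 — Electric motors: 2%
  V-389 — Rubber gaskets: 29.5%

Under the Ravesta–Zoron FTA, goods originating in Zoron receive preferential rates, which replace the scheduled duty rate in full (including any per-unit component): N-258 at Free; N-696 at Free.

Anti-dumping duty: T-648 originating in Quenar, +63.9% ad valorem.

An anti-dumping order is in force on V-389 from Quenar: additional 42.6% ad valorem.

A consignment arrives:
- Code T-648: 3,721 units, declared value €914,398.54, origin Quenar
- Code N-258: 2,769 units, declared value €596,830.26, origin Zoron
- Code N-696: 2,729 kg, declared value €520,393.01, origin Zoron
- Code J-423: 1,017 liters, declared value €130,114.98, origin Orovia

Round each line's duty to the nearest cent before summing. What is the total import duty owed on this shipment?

Line 1 (T-648, Quenar, 3,721 units, €914,398.54):
Base rate for T-648 is 2%.
Additional duty on T-648 from Quenar: +63.9%. Applied ad valorem rate: 2% + 63.9% = 65.9%.
Duty = €914,398.54 × 65.9% = €602,588.64.
Line 2 (N-258, Zoron, 2,769 units, €596,830.26):
Base rate for N-258 is €5.32/unit.
Origin Zoron qualifies under the Ravesta–Zoron agreement and N-258 is covered: preferential rate Free applies instead.
Duty = €596,830.26 × 0% = €0.00.
Line 3 (N-696, Zoron, 2,729 kg, €520,393.01):
Base rate for N-696 is 3.5% + €0.12/kg.
Origin Zoron qualifies under the Ravesta–Zoron agreement and N-696 is covered: preferential rate Free applies instead.
Duty = €520,393.01 × 0% = €0.00.
Line 4 (J-423, Orovia, 1,017 liters, €130,114.98):
Base rate for J-423 is €5.38/liter.
Duty = 1,017 × €5.38 = €5,471.46.
Total = €602,588.64 + €0.00 + €0.00 + €5,471.46 = €608,060.10.

€608,060.10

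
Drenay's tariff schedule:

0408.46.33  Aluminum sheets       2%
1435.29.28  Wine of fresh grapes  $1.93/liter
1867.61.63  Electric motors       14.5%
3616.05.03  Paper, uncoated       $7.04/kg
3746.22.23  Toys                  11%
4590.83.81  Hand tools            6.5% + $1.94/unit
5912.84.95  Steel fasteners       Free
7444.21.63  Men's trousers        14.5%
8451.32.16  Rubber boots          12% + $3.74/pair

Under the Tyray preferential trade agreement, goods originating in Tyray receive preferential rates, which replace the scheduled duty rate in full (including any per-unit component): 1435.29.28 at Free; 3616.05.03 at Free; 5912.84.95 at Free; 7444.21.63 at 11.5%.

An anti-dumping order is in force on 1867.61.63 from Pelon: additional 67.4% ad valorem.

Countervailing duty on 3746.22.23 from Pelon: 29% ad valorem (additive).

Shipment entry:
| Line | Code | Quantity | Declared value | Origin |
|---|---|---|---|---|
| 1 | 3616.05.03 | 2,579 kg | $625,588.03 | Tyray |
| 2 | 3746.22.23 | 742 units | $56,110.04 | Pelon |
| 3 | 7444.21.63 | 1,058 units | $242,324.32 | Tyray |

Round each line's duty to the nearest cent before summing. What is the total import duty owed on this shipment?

$50,311.32

Line 1 (3616.05.03, Tyray, 2,579 kg, $625,588.03):
Base rate for 3616.05.03 is $7.04/kg.
Origin Tyray qualifies under the Drenay–Tyray agreement and 3616.05.03 is covered: preferential rate Free applies instead.
Duty = $625,588.03 × 0% = $0.00.
Line 2 (3746.22.23, Pelon, 742 units, $56,110.04):
Base rate for 3746.22.23 is 11%.
Additional duty on 3746.22.23 from Pelon: +29%. Applied ad valorem rate: 11% + 29% = 40%.
Duty = $56,110.04 × 40% = $22,444.02.
Line 3 (7444.21.63, Tyray, 1,058 units, $242,324.32):
Base rate for 7444.21.63 is 14.5%.
Origin Tyray qualifies under the Drenay–Tyray agreement and 7444.21.63 is covered: preferential rate 11.5% applies instead.
Duty = $242,324.32 × 11.5% = $27,867.30.
Total = $0.00 + $22,444.02 + $27,867.30 = $50,311.32.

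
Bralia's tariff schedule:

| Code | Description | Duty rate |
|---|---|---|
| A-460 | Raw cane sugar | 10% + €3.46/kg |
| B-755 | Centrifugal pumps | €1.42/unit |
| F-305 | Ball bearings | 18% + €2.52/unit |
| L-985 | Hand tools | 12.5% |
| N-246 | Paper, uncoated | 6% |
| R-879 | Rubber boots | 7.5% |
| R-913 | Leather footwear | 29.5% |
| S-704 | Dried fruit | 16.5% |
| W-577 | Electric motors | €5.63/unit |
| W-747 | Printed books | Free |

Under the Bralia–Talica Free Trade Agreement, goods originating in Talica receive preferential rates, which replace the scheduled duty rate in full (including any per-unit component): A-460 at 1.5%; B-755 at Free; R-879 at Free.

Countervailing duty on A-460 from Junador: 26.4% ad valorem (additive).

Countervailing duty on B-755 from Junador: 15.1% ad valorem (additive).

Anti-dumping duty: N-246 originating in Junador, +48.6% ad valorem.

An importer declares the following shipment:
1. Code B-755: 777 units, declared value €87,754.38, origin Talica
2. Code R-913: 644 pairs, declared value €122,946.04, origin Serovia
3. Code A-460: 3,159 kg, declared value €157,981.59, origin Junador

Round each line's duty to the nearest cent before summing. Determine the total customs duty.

Line 1 (B-755, Talica, 777 units, €87,754.38):
Base rate for B-755 is €1.42/unit.
Origin Talica qualifies under the Bralia–Talica agreement and B-755 is covered: preferential rate Free applies instead.
The additional-duty order on B-755 targets Junador, not Talica; it does not apply.
Duty = €87,754.38 × 0% = €0.00.
Line 2 (R-913, Serovia, 644 pairs, €122,946.04):
Base rate for R-913 is 29.5%.
Duty = €122,946.04 × 29.5% = €36,269.08.
Line 3 (A-460, Junador, 3,159 kg, €157,981.59):
Base rate for A-460 is 10% + €3.46/kg.
A-460 has an FTA preferential rate, but origin Junador is not Talica; base rate stands.
Additional duty on A-460 from Junador: +26.4%. Applied ad valorem rate: 10% + 26.4% = 36.4%.
Duty = €157,981.59 × 36.4% + 3,159 × €3.46 = €68,435.44.
Total = €0.00 + €36,269.08 + €68,435.44 = €104,704.52.

€104,704.52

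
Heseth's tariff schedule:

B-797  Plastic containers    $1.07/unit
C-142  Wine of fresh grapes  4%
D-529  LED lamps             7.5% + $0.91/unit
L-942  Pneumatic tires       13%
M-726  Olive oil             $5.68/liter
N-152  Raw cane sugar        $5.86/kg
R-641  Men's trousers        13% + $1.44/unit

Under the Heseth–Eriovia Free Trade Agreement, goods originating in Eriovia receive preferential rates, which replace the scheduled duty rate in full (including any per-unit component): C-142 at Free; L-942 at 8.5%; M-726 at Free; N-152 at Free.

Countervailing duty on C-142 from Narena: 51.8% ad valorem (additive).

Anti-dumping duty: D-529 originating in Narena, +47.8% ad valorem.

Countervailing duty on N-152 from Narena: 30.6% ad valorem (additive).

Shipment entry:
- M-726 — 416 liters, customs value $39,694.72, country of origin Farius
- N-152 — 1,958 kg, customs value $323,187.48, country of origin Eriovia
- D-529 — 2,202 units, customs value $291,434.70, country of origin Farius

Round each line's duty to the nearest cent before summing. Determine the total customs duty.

Line 1 (M-726, Farius, 416 liters, $39,694.72):
Base rate for M-726 is $5.68/liter.
M-726 has an FTA preferential rate, but origin Farius is not Eriovia; base rate stands.
Duty = 416 × $5.68 = $2,362.88.
Line 2 (N-152, Eriovia, 1,958 kg, $323,187.48):
Base rate for N-152 is $5.86/kg.
Origin Eriovia qualifies under the Heseth–Eriovia agreement and N-152 is covered: preferential rate Free applies instead.
The additional-duty order on N-152 targets Narena, not Eriovia; it does not apply.
Duty = $323,187.48 × 0% = $0.00.
Line 3 (D-529, Farius, 2,202 units, $291,434.70):
Base rate for D-529 is 7.5% + $0.91/unit.
The additional-duty order on D-529 targets Narena, not Farius; it does not apply.
Duty = $291,434.70 × 7.5% + 2,202 × $0.91 = $23,861.42.
Total = $2,362.88 + $0.00 + $23,861.42 = $26,224.30.

$26,224.30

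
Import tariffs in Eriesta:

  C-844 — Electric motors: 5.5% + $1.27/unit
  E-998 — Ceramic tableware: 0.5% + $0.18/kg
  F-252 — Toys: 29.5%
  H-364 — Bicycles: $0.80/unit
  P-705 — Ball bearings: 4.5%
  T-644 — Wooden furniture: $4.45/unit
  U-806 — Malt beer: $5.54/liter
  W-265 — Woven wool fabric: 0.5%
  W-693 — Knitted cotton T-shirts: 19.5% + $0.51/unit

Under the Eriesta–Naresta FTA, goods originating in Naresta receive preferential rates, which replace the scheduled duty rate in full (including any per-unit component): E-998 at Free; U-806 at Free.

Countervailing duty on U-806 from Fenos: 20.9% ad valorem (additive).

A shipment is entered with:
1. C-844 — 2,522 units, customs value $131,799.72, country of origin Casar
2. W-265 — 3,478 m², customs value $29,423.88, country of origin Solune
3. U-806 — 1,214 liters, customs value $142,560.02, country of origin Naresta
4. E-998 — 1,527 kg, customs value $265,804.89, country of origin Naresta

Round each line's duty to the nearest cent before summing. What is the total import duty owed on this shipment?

Line 1 (C-844, Casar, 2,522 units, $131,799.72):
Base rate for C-844 is 5.5% + $1.27/unit.
Duty = $131,799.72 × 5.5% + 2,522 × $1.27 = $10,451.92.
Line 2 (W-265, Solune, 3,478 m², $29,423.88):
Base rate for W-265 is 0.5%.
Duty = $29,423.88 × 0.5% = $147.12.
Line 3 (U-806, Naresta, 1,214 liters, $142,560.02):
Base rate for U-806 is $5.54/liter.
Origin Naresta qualifies under the Eriesta–Naresta agreement and U-806 is covered: preferential rate Free applies instead.
The additional-duty order on U-806 targets Fenos, not Naresta; it does not apply.
Duty = $142,560.02 × 0% = $0.00.
Line 4 (E-998, Naresta, 1,527 kg, $265,804.89):
Base rate for E-998 is 0.5% + $0.18/kg.
Origin Naresta qualifies under the Eriesta–Naresta agreement and E-998 is covered: preferential rate Free applies instead.
Duty = $265,804.89 × 0% = $0.00.
Total = $10,451.92 + $147.12 + $0.00 + $0.00 = $10,599.04.

$10,599.04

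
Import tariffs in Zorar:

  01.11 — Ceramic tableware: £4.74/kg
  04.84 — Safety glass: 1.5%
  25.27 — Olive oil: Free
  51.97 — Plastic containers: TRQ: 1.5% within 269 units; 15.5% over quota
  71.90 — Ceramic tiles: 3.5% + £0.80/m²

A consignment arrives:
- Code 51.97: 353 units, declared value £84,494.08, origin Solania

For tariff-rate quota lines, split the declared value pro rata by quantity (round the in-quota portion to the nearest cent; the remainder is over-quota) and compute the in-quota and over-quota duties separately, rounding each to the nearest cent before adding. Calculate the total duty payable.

£4,082.29

Line 1 (51.97, Solania, 353 units, £84,494.08):
Code 51.97 is under a tariff-rate quota (threshold 269 units). In-quota: 269 units at 1.5%; over-quota: 84 units at 15.5%.
Pro-rata value split: in-quota = £84,494.08 × 269/353 = £64,387.84; over-quota = £84,494.08 − £64,387.84 = £20,106.24.
In-quota duty = £64,387.84 × 1.5% = £965.82. Over-quota duty = £20,106.24 × 15.5% = £3,116.47.
Line duty = £965.82 + £3,116.47 = £4,082.29.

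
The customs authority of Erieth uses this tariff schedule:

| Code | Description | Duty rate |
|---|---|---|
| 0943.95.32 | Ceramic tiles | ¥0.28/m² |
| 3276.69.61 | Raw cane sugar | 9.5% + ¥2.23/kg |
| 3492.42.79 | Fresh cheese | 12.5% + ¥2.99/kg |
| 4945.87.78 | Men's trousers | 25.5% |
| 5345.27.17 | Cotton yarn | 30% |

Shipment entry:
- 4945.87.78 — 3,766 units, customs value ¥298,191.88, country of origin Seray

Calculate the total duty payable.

Line 1 (4945.87.78, Seray, 3,766 units, ¥298,191.88):
Base rate for 4945.87.78 is 25.5%.
Duty = ¥298,191.88 × 25.5% = ¥76,038.93.

¥76,038.93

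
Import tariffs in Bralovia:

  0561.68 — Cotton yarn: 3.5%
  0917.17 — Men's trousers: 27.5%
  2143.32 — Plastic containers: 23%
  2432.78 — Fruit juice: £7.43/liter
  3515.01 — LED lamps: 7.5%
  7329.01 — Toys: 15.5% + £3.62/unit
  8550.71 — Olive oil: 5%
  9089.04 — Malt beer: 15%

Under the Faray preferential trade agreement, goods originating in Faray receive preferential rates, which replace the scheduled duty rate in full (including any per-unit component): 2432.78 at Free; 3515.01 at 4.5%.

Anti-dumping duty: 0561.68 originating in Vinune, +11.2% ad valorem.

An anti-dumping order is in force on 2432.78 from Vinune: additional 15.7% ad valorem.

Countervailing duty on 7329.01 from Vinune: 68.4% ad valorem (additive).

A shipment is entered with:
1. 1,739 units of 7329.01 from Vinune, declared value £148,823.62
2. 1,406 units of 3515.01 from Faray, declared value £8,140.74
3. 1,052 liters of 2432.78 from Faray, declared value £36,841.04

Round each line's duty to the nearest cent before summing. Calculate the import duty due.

£131,524.53

Line 1 (7329.01, Vinune, 1,739 units, £148,823.62):
Base rate for 7329.01 is 15.5% + £3.62/unit.
Additional duty on 7329.01 from Vinune: +68.4%. Applied ad valorem rate: 15.5% + 68.4% = 83.9%.
Duty = £148,823.62 × 83.9% + 1,739 × £3.62 = £131,158.20.
Line 2 (3515.01, Faray, 1,406 units, £8,140.74):
Base rate for 3515.01 is 7.5%.
Origin Faray qualifies under the Bralovia–Faray agreement and 3515.01 is covered: preferential rate 4.5% applies instead.
Duty = £8,140.74 × 4.5% = £366.33.
Line 3 (2432.78, Faray, 1,052 liters, £36,841.04):
Base rate for 2432.78 is £7.43/liter.
Origin Faray qualifies under the Bralovia–Faray agreement and 2432.78 is covered: preferential rate Free applies instead.
The additional-duty order on 2432.78 targets Vinune, not Faray; it does not apply.
Duty = £36,841.04 × 0% = £0.00.
Total = £131,158.20 + £366.33 + £0.00 = £131,524.53.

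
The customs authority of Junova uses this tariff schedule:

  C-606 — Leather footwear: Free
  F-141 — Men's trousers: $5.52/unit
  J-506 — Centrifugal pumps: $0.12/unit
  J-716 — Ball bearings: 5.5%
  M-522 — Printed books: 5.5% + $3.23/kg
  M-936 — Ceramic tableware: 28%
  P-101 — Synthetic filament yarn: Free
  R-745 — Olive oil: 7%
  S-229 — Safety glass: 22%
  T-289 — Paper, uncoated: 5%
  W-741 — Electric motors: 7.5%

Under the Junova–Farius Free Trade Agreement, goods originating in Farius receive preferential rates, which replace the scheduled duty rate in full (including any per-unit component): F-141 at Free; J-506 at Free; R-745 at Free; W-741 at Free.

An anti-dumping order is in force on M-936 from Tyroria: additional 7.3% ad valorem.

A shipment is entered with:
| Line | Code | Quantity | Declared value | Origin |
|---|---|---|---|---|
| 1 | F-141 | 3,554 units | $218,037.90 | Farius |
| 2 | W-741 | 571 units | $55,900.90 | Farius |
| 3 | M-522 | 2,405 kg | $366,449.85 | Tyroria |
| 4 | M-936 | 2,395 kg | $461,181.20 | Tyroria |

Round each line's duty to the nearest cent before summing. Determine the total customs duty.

Line 1 (F-141, Farius, 3,554 units, $218,037.90):
Base rate for F-141 is $5.52/unit.
Origin Farius qualifies under the Junova–Farius agreement and F-141 is covered: preferential rate Free applies instead.
Duty = $218,037.90 × 0% = $0.00.
Line 2 (W-741, Farius, 571 units, $55,900.90):
Base rate for W-741 is 7.5%.
Origin Farius qualifies under the Junova–Farius agreement and W-741 is covered: preferential rate Free applies instead.
Duty = $55,900.90 × 0% = $0.00.
Line 3 (M-522, Tyroria, 2,405 kg, $366,449.85):
Base rate for M-522 is 5.5% + $3.23/kg.
Duty = $366,449.85 × 5.5% + 2,405 × $3.23 = $27,922.89.
Line 4 (M-936, Tyroria, 2,395 kg, $461,181.20):
Base rate for M-936 is 28%.
Additional duty on M-936 from Tyroria: +7.3%. Applied ad valorem rate: 28% + 7.3% = 35.3%.
Duty = $461,181.20 × 35.3% = $162,796.96.
Total = $0.00 + $0.00 + $27,922.89 + $162,796.96 = $190,719.85.

$190,719.85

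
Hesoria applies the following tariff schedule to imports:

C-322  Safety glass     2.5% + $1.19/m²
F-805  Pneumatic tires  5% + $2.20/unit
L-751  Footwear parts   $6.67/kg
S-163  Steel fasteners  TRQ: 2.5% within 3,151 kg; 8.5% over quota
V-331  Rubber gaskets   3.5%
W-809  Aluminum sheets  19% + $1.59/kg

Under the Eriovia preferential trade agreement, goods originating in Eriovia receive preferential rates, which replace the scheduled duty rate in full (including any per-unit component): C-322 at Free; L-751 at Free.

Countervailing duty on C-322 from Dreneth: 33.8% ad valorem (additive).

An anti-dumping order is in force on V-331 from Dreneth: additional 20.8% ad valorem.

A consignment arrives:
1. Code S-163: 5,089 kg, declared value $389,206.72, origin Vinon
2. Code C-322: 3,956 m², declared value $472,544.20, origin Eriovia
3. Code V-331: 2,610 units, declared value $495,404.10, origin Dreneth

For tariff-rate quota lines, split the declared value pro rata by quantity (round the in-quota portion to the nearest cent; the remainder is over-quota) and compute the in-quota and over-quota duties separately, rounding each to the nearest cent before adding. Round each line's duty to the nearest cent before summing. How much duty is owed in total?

$139,006.46

Line 1 (S-163, Vinon, 5,089 kg, $389,206.72):
Code S-163 is under a tariff-rate quota (threshold 3,151 kg). In-quota: 3,151 kg at 2.5%; over-quota: 1,938 kg at 8.5%.
Pro-rata value split: in-quota = $389,206.72 × 3,151/5,089 = $240,988.48; over-quota = $389,206.72 − $240,988.48 = $148,218.24.
In-quota duty = $240,988.48 × 2.5% = $6,024.71. Over-quota duty = $148,218.24 × 8.5% = $12,598.55.
Line duty = $6,024.71 + $12,598.55 = $18,623.26.
Line 2 (C-322, Eriovia, 3,956 m², $472,544.20):
Base rate for C-322 is 2.5% + $1.19/m².
Origin Eriovia qualifies under the Hesoria–Eriovia agreement and C-322 is covered: preferential rate Free applies instead.
The additional-duty order on C-322 targets Dreneth, not Eriovia; it does not apply.
Duty = $472,544.20 × 0% = $0.00.
Line 3 (V-331, Dreneth, 2,610 units, $495,404.10):
Base rate for V-331 is 3.5%.
Additional duty on V-331 from Dreneth: +20.8%. Applied ad valorem rate: 3.5% + 20.8% = 24.3%.
Duty = $495,404.10 × 24.3% = $120,383.20.
Total = $18,623.26 + $0.00 + $120,383.20 = $139,006.46.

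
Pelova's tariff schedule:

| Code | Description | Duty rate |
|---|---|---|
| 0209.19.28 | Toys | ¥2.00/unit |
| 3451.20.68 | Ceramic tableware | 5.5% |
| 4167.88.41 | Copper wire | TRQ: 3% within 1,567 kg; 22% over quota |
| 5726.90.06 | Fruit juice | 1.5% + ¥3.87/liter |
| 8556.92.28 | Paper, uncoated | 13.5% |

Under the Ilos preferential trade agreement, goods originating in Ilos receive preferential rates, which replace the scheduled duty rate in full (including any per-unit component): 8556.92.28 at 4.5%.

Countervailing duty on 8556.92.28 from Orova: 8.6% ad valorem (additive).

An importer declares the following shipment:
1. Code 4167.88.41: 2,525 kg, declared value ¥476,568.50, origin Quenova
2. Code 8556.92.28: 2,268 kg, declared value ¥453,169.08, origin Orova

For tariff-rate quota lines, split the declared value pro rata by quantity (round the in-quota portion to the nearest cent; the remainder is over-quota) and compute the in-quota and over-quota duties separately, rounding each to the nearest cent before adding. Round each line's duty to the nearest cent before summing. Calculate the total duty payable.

Line 1 (4167.88.41, Quenova, 2,525 kg, ¥476,568.50):
Code 4167.88.41 is under a tariff-rate quota (threshold 1,567 kg). In-quota: 1,567 kg at 3%; over-quota: 958 kg at 22%.
Pro-rata value split: in-quota = ¥476,568.50 × 1,567/2,525 = ¥295,755.58; over-quota = ¥476,568.50 − ¥295,755.58 = ¥180,812.92.
In-quota duty = ¥295,755.58 × 3% = ¥8,872.67. Over-quota duty = ¥180,812.92 × 22% = ¥39,778.84.
Line duty = ¥8,872.67 + ¥39,778.84 = ¥48,651.51.
Line 2 (8556.92.28, Orova, 2,268 kg, ¥453,169.08):
Base rate for 8556.92.28 is 13.5%.
8556.92.28 has an FTA preferential rate, but origin Orova is not Ilos; base rate stands.
Additional duty on 8556.92.28 from Orova: +8.6%. Applied ad valorem rate: 13.5% + 8.6% = 22.1%.
Duty = ¥453,169.08 × 22.1% = ¥100,150.37.
Total = ¥48,651.51 + ¥100,150.37 = ¥148,801.88.

¥148,801.88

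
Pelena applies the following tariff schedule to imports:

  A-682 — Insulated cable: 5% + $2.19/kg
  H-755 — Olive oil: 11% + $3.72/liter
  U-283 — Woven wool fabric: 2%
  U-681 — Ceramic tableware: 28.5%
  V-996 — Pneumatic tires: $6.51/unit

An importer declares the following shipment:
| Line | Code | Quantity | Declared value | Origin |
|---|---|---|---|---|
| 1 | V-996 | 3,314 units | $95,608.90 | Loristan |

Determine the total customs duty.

$21,574.14

Line 1 (V-996, Loristan, 3,314 units, $95,608.90):
Base rate for V-996 is $6.51/unit.
Duty = 3,314 × $6.51 = $21,574.14.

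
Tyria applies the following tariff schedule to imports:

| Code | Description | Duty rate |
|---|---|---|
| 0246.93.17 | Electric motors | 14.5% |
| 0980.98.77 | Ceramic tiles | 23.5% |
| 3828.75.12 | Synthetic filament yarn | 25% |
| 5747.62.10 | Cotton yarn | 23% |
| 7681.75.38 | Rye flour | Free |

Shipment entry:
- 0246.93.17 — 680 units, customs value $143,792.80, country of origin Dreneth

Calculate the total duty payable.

$20,849.96

Line 1 (0246.93.17, Dreneth, 680 units, $143,792.80):
Base rate for 0246.93.17 is 14.5%.
Duty = $143,792.80 × 14.5% = $20,849.96.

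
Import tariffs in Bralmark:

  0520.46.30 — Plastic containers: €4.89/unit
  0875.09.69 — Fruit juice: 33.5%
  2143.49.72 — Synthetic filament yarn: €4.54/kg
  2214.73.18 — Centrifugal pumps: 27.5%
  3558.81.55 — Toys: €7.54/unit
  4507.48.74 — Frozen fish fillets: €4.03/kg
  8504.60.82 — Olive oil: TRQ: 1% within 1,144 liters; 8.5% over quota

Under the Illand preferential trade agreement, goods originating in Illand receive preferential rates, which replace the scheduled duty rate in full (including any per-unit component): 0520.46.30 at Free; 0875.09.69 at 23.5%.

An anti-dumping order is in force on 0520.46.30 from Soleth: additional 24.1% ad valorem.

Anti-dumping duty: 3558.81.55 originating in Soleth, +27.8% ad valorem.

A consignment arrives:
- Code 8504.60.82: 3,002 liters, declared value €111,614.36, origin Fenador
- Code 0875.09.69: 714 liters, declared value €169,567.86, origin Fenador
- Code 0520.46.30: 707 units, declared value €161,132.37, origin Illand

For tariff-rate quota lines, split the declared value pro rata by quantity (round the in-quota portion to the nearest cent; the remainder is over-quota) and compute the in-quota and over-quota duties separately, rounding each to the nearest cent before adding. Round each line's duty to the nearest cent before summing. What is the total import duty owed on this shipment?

€63,102.41

Line 1 (8504.60.82, Fenador, 3,002 liters, €111,614.36):
Code 8504.60.82 is under a tariff-rate quota (threshold 1,144 liters). In-quota: 1,144 liters at 1%; over-quota: 1,858 liters at 8.5%.
Pro-rata value split: in-quota = €111,614.36 × 1,144/3,002 = €42,533.92; over-quota = €111,614.36 − €42,533.92 = €69,080.44.
In-quota duty = €42,533.92 × 1% = €425.34. Over-quota duty = €69,080.44 × 8.5% = €5,871.84.
Line duty = €425.34 + €5,871.84 = €6,297.18.
Line 2 (0875.09.69, Fenador, 714 liters, €169,567.86):
Base rate for 0875.09.69 is 33.5%.
0875.09.69 has an FTA preferential rate, but origin Fenador is not Illand; base rate stands.
Duty = €169,567.86 × 33.5% = €56,805.23.
Line 3 (0520.46.30, Illand, 707 units, €161,132.37):
Base rate for 0520.46.30 is €4.89/unit.
Origin Illand qualifies under the Bralmark–Illand agreement and 0520.46.30 is covered: preferential rate Free applies instead.
The additional-duty order on 0520.46.30 targets Soleth, not Illand; it does not apply.
Duty = €161,132.37 × 0% = €0.00.
Total = €6,297.18 + €56,805.23 + €0.00 = €63,102.41.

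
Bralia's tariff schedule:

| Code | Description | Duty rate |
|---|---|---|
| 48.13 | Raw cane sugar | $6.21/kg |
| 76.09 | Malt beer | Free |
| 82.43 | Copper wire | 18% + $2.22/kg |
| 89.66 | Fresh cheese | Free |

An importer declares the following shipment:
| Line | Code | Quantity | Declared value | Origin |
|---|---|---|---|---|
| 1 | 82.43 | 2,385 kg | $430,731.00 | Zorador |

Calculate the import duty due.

$82,826.28

Line 1 (82.43, Zorador, 2,385 kg, $430,731.00):
Base rate for 82.43 is 18% + $2.22/kg.
Duty = $430,731.00 × 18% + 2,385 × $2.22 = $82,826.28.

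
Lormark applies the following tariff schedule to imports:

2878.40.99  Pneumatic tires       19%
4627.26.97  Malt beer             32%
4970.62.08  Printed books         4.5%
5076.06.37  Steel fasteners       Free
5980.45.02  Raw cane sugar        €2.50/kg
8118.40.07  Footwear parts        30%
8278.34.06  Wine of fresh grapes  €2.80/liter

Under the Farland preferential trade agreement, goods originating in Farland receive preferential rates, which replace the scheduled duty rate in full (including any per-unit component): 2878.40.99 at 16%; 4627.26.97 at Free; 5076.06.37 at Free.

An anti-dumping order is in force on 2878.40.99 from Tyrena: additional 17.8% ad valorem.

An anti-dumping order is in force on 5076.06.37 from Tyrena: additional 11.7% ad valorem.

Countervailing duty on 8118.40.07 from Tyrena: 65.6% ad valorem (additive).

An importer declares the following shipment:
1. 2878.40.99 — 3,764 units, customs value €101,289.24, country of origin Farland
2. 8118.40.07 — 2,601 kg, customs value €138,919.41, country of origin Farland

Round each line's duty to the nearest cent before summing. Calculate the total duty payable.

Line 1 (2878.40.99, Farland, 3,764 units, €101,289.24):
Base rate for 2878.40.99 is 19%.
Origin Farland qualifies under the Lormark–Farland agreement and 2878.40.99 is covered: preferential rate 16% applies instead.
The additional-duty order on 2878.40.99 targets Tyrena, not Farland; it does not apply.
Duty = €101,289.24 × 16% = €16,206.28.
Line 2 (8118.40.07, Farland, 2,601 kg, €138,919.41):
Base rate for 8118.40.07 is 30%.
Origin Farland is the FTA partner but 8118.40.07 is not on the preference list; base rate stands.
The additional-duty order on 8118.40.07 targets Tyrena, not Farland; it does not apply.
Duty = €138,919.41 × 30% = €41,675.82.
Total = €16,206.28 + €41,675.82 = €57,882.10.

€57,882.10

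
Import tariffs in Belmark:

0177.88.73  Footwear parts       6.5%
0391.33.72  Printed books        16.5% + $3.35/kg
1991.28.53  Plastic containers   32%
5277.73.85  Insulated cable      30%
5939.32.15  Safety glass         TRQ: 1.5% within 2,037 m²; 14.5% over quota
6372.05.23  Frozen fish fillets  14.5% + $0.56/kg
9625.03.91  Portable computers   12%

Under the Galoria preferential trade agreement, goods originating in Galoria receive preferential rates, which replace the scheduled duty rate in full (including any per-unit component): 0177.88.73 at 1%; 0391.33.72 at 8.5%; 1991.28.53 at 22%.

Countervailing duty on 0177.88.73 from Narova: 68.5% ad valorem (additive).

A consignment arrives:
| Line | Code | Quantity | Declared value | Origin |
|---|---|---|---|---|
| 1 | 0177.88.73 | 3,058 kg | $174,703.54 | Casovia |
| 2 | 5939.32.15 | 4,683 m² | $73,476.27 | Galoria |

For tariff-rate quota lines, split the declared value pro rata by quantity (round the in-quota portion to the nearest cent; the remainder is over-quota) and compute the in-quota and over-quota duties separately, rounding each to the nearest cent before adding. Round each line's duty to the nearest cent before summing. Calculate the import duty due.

$17,854.92

Line 1 (0177.88.73, Casovia, 3,058 kg, $174,703.54):
Base rate for 0177.88.73 is 6.5%.
0177.88.73 has an FTA preferential rate, but origin Casovia is not Galoria; base rate stands.
The additional-duty order on 0177.88.73 targets Narova, not Casovia; it does not apply.
Duty = $174,703.54 × 6.5% = $11,355.73.
Line 2 (5939.32.15, Galoria, 4,683 m², $73,476.27):
Code 5939.32.15 is under a tariff-rate quota (threshold 2,037 m²). In-quota: 2,037 m² at 1.5%; over-quota: 2,646 m² at 14.5%.
Pro-rata value split: in-quota = $73,476.27 × 2,037/4,683 = $31,960.53; over-quota = $73,476.27 − $31,960.53 = $41,515.74.
In-quota duty = $31,960.53 × 1.5% = $479.41. Over-quota duty = $41,515.74 × 14.5% = $6,019.78.
Line duty = $479.41 + $6,019.78 = $6,499.19.
Total = $11,355.73 + $6,499.19 = $17,854.92.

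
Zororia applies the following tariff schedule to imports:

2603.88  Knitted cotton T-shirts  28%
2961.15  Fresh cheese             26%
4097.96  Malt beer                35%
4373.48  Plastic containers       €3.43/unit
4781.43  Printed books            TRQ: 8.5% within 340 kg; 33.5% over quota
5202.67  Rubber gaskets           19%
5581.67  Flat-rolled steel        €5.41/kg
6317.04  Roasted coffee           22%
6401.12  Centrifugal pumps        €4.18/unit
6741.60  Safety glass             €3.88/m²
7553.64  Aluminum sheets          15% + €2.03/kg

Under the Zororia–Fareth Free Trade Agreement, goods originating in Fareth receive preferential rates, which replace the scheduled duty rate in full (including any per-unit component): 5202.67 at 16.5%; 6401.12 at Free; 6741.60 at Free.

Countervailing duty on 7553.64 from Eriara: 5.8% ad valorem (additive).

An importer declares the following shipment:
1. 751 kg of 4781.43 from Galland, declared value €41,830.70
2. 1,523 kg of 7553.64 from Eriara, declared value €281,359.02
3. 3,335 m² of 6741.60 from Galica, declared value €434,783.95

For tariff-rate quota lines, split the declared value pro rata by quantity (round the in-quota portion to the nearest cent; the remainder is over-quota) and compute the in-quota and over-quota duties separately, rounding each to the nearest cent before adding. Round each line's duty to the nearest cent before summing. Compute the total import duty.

€83,832.95

Line 1 (4781.43, Galland, 751 kg, €41,830.70):
Code 4781.43 is under a tariff-rate quota (threshold 340 kg). In-quota: 340 kg at 8.5%; over-quota: 411 kg at 33.5%.
Pro-rata value split: in-quota = €41,830.70 × 340/751 = €18,938.00; over-quota = €41,830.70 − €18,938.00 = €22,892.70.
In-quota duty = €18,938.00 × 8.5% = €1,609.73. Over-quota duty = €22,892.70 × 33.5% = €7,669.05.
Line duty = €1,609.73 + €7,669.05 = €9,278.78.
Line 2 (7553.64, Eriara, 1,523 kg, €281,359.02):
Base rate for 7553.64 is 15% + €2.03/kg.
Additional duty on 7553.64 from Eriara: +5.8%. Applied ad valorem rate: 15% + 5.8% = 20.8%.
Duty = €281,359.02 × 20.8% + 1,523 × €2.03 = €61,614.37.
Line 3 (6741.60, Galica, 3,335 m², €434,783.95):
Base rate for 6741.60 is €3.88/m².
6741.60 has an FTA preferential rate, but origin Galica is not Fareth; base rate stands.
Duty = 3,335 × €3.88 = €12,939.80.
Total = €9,278.78 + €61,614.37 + €12,939.80 = €83,832.95.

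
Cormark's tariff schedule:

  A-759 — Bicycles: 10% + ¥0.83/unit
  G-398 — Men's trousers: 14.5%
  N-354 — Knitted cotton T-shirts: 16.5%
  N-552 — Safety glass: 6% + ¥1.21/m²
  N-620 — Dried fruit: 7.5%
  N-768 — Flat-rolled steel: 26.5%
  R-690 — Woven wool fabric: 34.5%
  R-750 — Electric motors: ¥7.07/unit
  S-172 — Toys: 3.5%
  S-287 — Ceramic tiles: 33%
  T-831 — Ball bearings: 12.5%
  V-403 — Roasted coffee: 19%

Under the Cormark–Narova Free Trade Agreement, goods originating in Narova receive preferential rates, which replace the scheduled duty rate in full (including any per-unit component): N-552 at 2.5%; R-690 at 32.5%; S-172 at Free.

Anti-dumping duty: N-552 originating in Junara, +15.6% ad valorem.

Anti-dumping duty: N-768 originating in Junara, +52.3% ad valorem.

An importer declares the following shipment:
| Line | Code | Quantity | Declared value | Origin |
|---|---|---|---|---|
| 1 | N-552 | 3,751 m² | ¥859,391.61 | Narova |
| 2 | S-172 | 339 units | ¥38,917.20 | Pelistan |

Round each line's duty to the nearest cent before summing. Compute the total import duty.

¥22,846.89

Line 1 (N-552, Narova, 3,751 m², ¥859,391.61):
Base rate for N-552 is 6% + ¥1.21/m².
Origin Narova qualifies under the Cormark–Narova agreement and N-552 is covered: preferential rate 2.5% applies instead.
The additional-duty order on N-552 targets Junara, not Narova; it does not apply.
Duty = ¥859,391.61 × 2.5% = ¥21,484.79.
Line 2 (S-172, Pelistan, 339 units, ¥38,917.20):
Base rate for S-172 is 3.5%.
S-172 has an FTA preferential rate, but origin Pelistan is not Narova; base rate stands.
Duty = ¥38,917.20 × 3.5% = ¥1,362.10.
Total = ¥21,484.79 + ¥1,362.10 = ¥22,846.89.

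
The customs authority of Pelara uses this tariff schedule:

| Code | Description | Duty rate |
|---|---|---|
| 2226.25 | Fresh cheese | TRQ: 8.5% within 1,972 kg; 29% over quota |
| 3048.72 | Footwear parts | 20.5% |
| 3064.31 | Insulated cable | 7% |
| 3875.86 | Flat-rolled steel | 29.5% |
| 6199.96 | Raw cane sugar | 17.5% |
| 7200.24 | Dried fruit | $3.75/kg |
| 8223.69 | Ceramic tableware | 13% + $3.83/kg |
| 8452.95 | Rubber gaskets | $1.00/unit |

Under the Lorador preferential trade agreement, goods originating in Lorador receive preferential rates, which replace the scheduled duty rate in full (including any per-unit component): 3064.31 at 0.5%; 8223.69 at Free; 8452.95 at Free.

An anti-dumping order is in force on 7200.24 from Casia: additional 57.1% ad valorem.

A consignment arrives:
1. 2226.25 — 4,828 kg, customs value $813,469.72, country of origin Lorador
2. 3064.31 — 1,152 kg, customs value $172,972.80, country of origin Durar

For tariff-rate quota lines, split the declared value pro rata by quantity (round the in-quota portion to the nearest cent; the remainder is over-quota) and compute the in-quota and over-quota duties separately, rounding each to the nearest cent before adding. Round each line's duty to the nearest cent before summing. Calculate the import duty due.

$179,900.55

Line 1 (2226.25, Lorador, 4,828 kg, $813,469.72):
Code 2226.25 is under a tariff-rate quota (threshold 1,972 kg). In-quota: 1,972 kg at 8.5%; over-quota: 2,856 kg at 29%.
Pro-rata value split: in-quota = $813,469.72 × 1,972/4,828 = $332,262.28; over-quota = $813,469.72 − $332,262.28 = $481,207.44.
In-quota duty = $332,262.28 × 8.5% = $28,242.29. Over-quota duty = $481,207.44 × 29% = $139,550.16.
Line duty = $28,242.29 + $139,550.16 = $167,792.45.
Line 2 (3064.31, Durar, 1,152 kg, $172,972.80):
Base rate for 3064.31 is 7%.
3064.31 has an FTA preferential rate, but origin Durar is not Lorador; base rate stands.
Duty = $172,972.80 × 7% = $12,108.10.
Total = $167,792.45 + $12,108.10 = $179,900.55.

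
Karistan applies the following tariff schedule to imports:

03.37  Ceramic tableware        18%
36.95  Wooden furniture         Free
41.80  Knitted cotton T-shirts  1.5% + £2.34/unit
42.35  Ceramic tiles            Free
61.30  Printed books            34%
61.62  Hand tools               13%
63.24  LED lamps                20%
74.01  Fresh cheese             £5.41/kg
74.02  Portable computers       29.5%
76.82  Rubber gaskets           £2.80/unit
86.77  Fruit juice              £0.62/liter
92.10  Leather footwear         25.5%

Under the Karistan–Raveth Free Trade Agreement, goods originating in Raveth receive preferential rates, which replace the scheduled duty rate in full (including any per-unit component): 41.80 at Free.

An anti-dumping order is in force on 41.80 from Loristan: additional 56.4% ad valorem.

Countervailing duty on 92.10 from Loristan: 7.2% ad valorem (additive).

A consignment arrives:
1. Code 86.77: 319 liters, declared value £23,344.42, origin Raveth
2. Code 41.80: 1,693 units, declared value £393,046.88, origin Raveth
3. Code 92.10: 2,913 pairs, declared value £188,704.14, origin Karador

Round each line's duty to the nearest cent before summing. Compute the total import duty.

Line 1 (86.77, Raveth, 319 liters, £23,344.42):
Base rate for 86.77 is £0.62/liter.
Origin Raveth is the FTA partner but 86.77 is not on the preference list; base rate stands.
Duty = 319 × £0.62 = £197.78.
Line 2 (41.80, Raveth, 1,693 units, £393,046.88):
Base rate for 41.80 is 1.5% + £2.34/unit.
Origin Raveth qualifies under the Karistan–Raveth agreement and 41.80 is covered: preferential rate Free applies instead.
The additional-duty order on 41.80 targets Loristan, not Raveth; it does not apply.
Duty = £393,046.88 × 0% = £0.00.
Line 3 (92.10, Karador, 2,913 pairs, £188,704.14):
Base rate for 92.10 is 25.5%.
The additional-duty order on 92.10 targets Loristan, not Karador; it does not apply.
Duty = £188,704.14 × 25.5% = £48,119.56.
Total = £197.78 + £0.00 + £48,119.56 = £48,317.34.

£48,317.34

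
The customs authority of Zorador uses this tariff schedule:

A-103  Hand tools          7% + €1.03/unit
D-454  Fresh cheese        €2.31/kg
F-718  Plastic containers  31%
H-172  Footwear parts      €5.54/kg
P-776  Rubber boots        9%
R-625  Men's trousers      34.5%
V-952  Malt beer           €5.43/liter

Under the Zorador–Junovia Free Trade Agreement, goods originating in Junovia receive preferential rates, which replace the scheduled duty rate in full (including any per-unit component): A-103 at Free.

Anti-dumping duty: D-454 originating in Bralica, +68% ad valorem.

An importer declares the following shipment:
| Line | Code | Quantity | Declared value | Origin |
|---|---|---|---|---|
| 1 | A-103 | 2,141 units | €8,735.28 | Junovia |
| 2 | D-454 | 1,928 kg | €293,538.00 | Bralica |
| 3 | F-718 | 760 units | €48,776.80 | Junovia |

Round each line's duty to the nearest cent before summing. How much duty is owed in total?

€219,180.33

Line 1 (A-103, Junovia, 2,141 units, €8,735.28):
Base rate for A-103 is 7% + €1.03/unit.
Origin Junovia qualifies under the Zorador–Junovia agreement and A-103 is covered: preferential rate Free applies instead.
Duty = €8,735.28 × 0% = €0.00.
Line 2 (D-454, Bralica, 1,928 kg, €293,538.00):
Base rate for D-454 is €2.31/kg.
Additional duty on D-454 from Bralica: +68% ad valorem. Applied ad valorem rate = 68%.
Duty = €293,538.00 × 68% + 1,928 × €2.31 = €204,059.52.
Line 3 (F-718, Junovia, 760 units, €48,776.80):
Base rate for F-718 is 31%.
Origin Junovia is the FTA partner but F-718 is not on the preference list; base rate stands.
Duty = €48,776.80 × 31% = €15,120.81.
Total = €0.00 + €204,059.52 + €15,120.81 = €219,180.33.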